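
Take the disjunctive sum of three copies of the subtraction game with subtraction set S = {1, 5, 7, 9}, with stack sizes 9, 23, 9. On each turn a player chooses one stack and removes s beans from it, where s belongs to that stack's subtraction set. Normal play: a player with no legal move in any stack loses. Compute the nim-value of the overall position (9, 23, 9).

1

All stacks use S = {1, 5, 7, 9}:
G(0) = 0
G(1) = mex{0} = 1
G(2) = mex{1} = 0
G(3) = mex{0} = 1
G(4) = mex{1} = 0
G(5) = mex{0,0} = 1
G(6) = mex{1,1} = 0
G(7) = mex{0,0,0} = 1
G(8) = mex{1,1,1} = 0
G(9) = mex{0,0,0,0} = 1
G(10) = mex{1,1,1,1} = 0
G(11) = mex{0,0,0,0} = 1
G(12) = mex{1,1,1,1} = 0
G(13) = mex{0,0,0,0} = 1
G(14) = mex{1,1,1,1} = 0
G(15) = mex{0,0,0,0} = 1
G(16) = mex{1,1,1,1} = 0
G(17) = mex{0,0,0,0} = 1
G(18) = mex{1,1,1,1} = 0
G(19) = mex{0,0,0,0} = 1
G(20) = mex{1,1,1,1} = 0
G(21) = mex{0,0,0,0} = 1
G(22) = mex{1,1,1,1} = 0
G(23) = mex{0,0,0,0} = 1
Stack A: G(9) = 1.
Stack B: G(23) = 1.
Stack C: G(9) = 1.
Combined Grundy value = 1 ⊕ 1 ⊕ 1 = 1.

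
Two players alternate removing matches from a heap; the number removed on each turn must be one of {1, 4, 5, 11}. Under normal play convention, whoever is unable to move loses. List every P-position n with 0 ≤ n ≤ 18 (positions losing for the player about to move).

0, 2, 8, 10, 16, 18

n :  0  1  2  3  4  5  6  7  8  9 10 11 12 13 14 15 16 17 18
G :  0  1  0  1  2  3  2  3  0  1  0  1  2  3  2  3  0  1  0
P-positions are exactly the n with G(n) = 0.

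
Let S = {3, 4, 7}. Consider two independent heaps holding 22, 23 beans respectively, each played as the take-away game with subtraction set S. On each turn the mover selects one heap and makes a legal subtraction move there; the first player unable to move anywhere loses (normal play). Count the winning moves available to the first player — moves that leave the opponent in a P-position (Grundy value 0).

All heaps use S = {3, 4, 7}:
n :  0  1  2  3  4  5  6  7  8  9 10 11 12 13 14 15 16 17 18 19 20 21 22 23
G :  0  0  0  1  1  1  2  2  2  3  0  0  0  1  1  1  2  2  2  3  0  0  0  1
Heap A: G(22) = 0.
Heap B: G(23) = 1.
Combined Grundy value = 0 ⊕ 1 = 1.
A winning move leaves total XOR = 0, i.e. changes one component's Grundy value g to g ⊕ X where X is the current total.
Heap A: need g' = 0⊕1 = 1. Options: 22−3→G=3, 22−4→G=2, 22−7→G=1. Hits: 1.
Heap B: need g' = 1⊕1 = 0. Options: 23−3→G=0, 23−4→G=3, 23−7→G=2. Hits: 1.

2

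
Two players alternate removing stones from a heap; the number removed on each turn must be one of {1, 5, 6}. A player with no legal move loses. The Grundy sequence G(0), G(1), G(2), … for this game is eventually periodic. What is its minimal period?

11

n :  0  1  2  3  4  5  6  7  8  9 10 11 12 13 14 15 16 17 18 19 20 21 22 23
G :  0  1  0  1  0  1  2  3  2  3  2  0  1  0  1  0  1  2  3  2  3  2  0  1
G(n+11) = G(n) holds for n = 0,…,5 (a full window of length max(S) = 6), so the sequence is purely periodic with period 11.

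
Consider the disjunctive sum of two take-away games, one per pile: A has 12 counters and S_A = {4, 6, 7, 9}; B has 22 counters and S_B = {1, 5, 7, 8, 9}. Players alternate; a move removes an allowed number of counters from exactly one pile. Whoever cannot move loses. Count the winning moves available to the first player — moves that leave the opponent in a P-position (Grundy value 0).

Pile A, S = {4, 6, 7, 9}:
n :  0  1  2  3  4  5  6  7  8  9 10 11 12
G :  0  0  0  0  1  1  1  1  2  2  2  2  3
G_A(12) = 3.
Pile B, S = {1, 5, 7, 8, 9}:
n :  0  1  2  3  4  5  6  7  8  9 10 11 12 13 14 15 16 17 18 19 20 21 22
G :  0  1  0  1  0  1  0  1  2  3  2  3  2  3  2  3  0  1  0  1  0  1  0
G_B(22) = 0.
Combined Grundy value = 3 ⊕ 0 = 3.
A winning move leaves total XOR = 0, i.e. changes one component's Grundy value g to g ⊕ X where X is the current total.
Pile A: need g' = 3⊕3 = 0. Options: 12−4→G=2, 12−6→G=1, 12−7→G=1, 12−9→G=0. Hits: 1.
Pile B: need g' = 0⊕3 = 3. Options: 22−1→G=1, 22−5→G=1, 22−7→G=3, 22−8→G=2, 22−9→G=3. Hits: 2.

3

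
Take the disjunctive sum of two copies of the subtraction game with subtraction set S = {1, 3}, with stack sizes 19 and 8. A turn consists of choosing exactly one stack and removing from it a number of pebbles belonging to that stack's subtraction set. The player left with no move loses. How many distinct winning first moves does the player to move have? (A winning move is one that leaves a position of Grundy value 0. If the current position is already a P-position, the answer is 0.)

4

All stacks use S = {1, 3}:
G(0) = 0
G(1) = mex{0} = 1
G(2) = mex{1} = 0
G(3) = mex{0,0} = 1
G(4) = mex{1,1} = 0
G(5) = mex{0,0} = 1
G(6) = mex{1,1} = 0
G(7) = mex{0,0} = 1
G(8) = mex{1,1} = 0
G(9) = mex{0,0} = 1
G(10) = mex{1,1} = 0
G(11) = mex{0,0} = 1
G(12) = mex{1,1} = 0
G(13) = mex{0,0} = 1
G(14) = mex{1,1} = 0
G(15) = mex{0,0} = 1
G(16) = mex{1,1} = 0
G(17) = mex{0,0} = 1
G(18) = mex{1,1} = 0
G(19) = mex{0,0} = 1
Stack A: G(19) = 1.
Stack B: G(8) = 0.
Combined Grundy value = 1 ⊕ 0 = 1.
A winning move leaves total XOR = 0, i.e. changes one component's Grundy value g to g ⊕ X where X is the current total.
Stack A: need g' = 1⊕1 = 0. Options: 19−1→G=0, 19−3→G=0. Hits: 2.
Stack B: need g' = 0⊕1 = 1. Options: 8−1→G=1, 8−3→G=1. Hits: 2.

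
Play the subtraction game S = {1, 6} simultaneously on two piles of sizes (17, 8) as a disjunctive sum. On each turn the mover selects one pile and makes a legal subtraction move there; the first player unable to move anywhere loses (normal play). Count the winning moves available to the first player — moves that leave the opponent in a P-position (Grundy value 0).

0

All piles use S = {1, 6}:
G(0) = 0
G(1) = mex{0} = 1
G(2) = mex{1} = 0
G(3) = mex{0} = 1
G(4) = mex{1} = 0
G(5) = mex{0} = 1
G(6) = mex{1,0} = 2
G(7) = mex{2,1} = 0
G(8) = mex{0,0} = 1
G(9) = mex{1,1} = 0
G(10) = mex{0,0} = 1
G(11) = mex{1,1} = 0
G(12) = mex{0,2} = 1
G(13) = mex{1,0} = 2
G(14) = mex{2,1} = 0
G(15) = mex{0,0} = 1
G(16) = mex{1,1} = 0
G(17) = mex{0,0} = 1
Pile A: G(17) = 1.
Pile B: G(8) = 1.
Combined Grundy value = 1 ⊕ 1 = 0.
A winning move leaves total XOR = 0, i.e. changes one component's Grundy value g to g ⊕ X where X is the current total.
Pile A: target g' = 1⊕0 = 1, but every legal move changes the Grundy value (mex property), so 0 moves.
Pile B: target g' = 1⊕0 = 1, but every legal move changes the Grundy value (mex property), so 0 moves.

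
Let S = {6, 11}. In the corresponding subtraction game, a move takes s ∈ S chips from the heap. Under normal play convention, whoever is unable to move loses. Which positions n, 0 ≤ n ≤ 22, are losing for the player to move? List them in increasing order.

G(0) = 0
G(1) = mex{} = 0
G(2) = mex{} = 0
G(3) = mex{} = 0
G(4) = mex{} = 0
G(5) = mex{} = 0
G(6) = mex{0} = 1
G(7) = mex{0} = 1
G(8) = mex{0} = 1
G(9) = mex{0} = 1
G(10) = mex{0} = 1
G(11) = mex{0,0} = 1
G(12) = mex{1,0} = 2
G(13) = mex{1,0} = 2
G(14) = mex{1,0} = 2
G(15) = mex{1,0} = 2
G(16) = mex{1,0} = 2
G(17) = mex{1,1} = 0
G(18) = mex{2,1} = 0
G(19) = mex{2,1} = 0
G(20) = mex{2,1} = 0
G(21) = mex{2,1} = 0
G(22) = mex{2,1} = 0
P-positions are exactly the n with G(n) = 0.

0, 1, 2, 3, 4, 5, 17, 18, 19, 20, 21, 22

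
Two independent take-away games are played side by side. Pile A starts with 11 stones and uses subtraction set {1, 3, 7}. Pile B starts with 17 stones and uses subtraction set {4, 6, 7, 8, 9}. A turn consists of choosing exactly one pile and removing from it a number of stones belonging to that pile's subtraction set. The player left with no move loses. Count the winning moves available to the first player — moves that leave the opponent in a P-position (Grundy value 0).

0

Pile A, S = {1, 3, 7}:
n :  0  1  2  3  4  5  6  7  8  9 10 11
G :  0  1  0  1  0  1  0  1  0  1  0  1
G_A(11) = 1.
Pile B, S = {4, 6, 7, 8, 9}:
G(0) = 0
G(1) = mex{} = 0
G(2) = mex{} = 0
G(3) = mex{} = 0
G(4) = mex{0} = 1
G(5) = mex{0} = 1
G(6) = mex{0,0} = 1
G(7) = mex{0,0,0} = 1
G(8) = mex{1,0,0,0} = 2
G(9) = mex{1,0,0,0,0} = 2
G(10) = mex{1,1,0,0,0} = 2
G(11) = mex{1,1,1,0,0} = 2
G(12) = mex{2,1,1,1,0} = 3
G(13) = mex{2,1,1,1,1} = 0
G(14) = mex{2,2,1,1,1} = 0
G(15) = mex{2,2,2,1,1} = 0
G(16) = mex{3,2,2,2,1} = 0
G(17) = mex{0,2,2,2,2} = 1
G_B(17) = 1.
Combined Grundy value = 1 ⊕ 1 = 0.
A winning move leaves total XOR = 0, i.e. changes one component's Grundy value g to g ⊕ X where X is the current total.
Pile A: target g' = 1⊕0 = 1, but every legal move changes the Grundy value (mex property), so 0 moves.
Pile B: target g' = 1⊕0 = 1, but every legal move changes the Grundy value (mex property), so 0 moves.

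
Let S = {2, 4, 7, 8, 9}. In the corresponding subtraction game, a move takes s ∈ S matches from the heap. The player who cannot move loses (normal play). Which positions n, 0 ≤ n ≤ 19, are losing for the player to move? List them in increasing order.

0, 1, 6, 11, 12, 17

G(0) = 0
G(1) = mex{} = 0
G(2) = mex{0} = 1
G(3) = mex{0} = 1
G(4) = mex{1,0} = 2
G(5) = mex{1,0} = 2
G(6) = mex{2,1} = 0
G(7) = mex{2,1,0} = 3
G(8) = mex{0,2,0,0} = 1
G(9) = mex{3,2,1,0,0} = 4
G(10) = mex{1,0,1,1,0} = 2
G(11) = mex{4,3,2,1,1} = 0
G(12) = mex{2,1,2,2,1} = 0
G(13) = mex{0,4,0,2,2} = 1
G(14) = mex{0,2,3,0,2} = 1
G(15) = mex{1,0,1,3,0} = 2
G(16) = mex{1,0,4,1,3} = 2
G(17) = mex{2,1,2,4,1} = 0
G(18) = mex{2,1,0,2,4} = 3
G(19) = mex{0,2,0,0,2} = 1
P-positions are exactly the n with G(n) = 0.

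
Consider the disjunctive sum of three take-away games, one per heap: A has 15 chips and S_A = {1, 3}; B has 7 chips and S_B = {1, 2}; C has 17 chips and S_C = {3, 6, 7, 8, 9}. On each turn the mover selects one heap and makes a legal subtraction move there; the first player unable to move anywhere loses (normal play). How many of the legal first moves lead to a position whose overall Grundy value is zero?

4

Heap A, S = {1, 3}:
G(0) = 0
G(1) = mex{0} = 1
G(2) = mex{1} = 0
G(3) = mex{0,0} = 1
G(4) = mex{1,1} = 0
G(5) = mex{0,0} = 1
G(6) = mex{1,1} = 0
G(7) = mex{0,0} = 1
G(8) = mex{1,1} = 0
G(9) = mex{0,0} = 1
G(10) = mex{1,1} = 0
G(11) = mex{0,0} = 1
G(12) = mex{1,1} = 0
G(13) = mex{0,0} = 1
G(14) = mex{1,1} = 0
G(15) = mex{0,0} = 1
G_A(15) = 1.
Heap B, S = {1, 2}:
n : 0 1 2 3 4 5 6 7
G : 0 1 2 0 1 2 0 1
G_B(7) = 1.
Heap C, S = {3, 6, 7, 8, 9}:
G(0) = 0
G(1) = mex{} = 0
G(2) = mex{} = 0
G(3) = mex{0} = 1
G(4) = mex{0} = 1
G(5) = mex{0} = 1
G(6) = mex{1,0} = 2
G(7) = mex{1,0,0} = 2
G(8) = mex{1,0,0,0} = 2
G(9) = mex{2,1,0,0,0} = 3
G(10) = mex{2,1,1,0,0} = 3
G(11) = mex{2,1,1,1,0} = 3
G(12) = mex{3,2,1,1,1} = 0
G(13) = mex{3,2,2,1,1} = 0
G(14) = mex{3,2,2,2,1} = 0
G(15) = mex{0,3,2,2,2} = 1
G(16) = mex{0,3,3,2,2} = 1
G(17) = mex{0,3,3,3,2} = 1
G_C(17) = 1.
Combined Grundy value = 1 ⊕ 1 ⊕ 1 = 1.
A winning move leaves total XOR = 0, i.e. changes one component's Grundy value g to g ⊕ X where X is the current total.
Heap A: need g' = 1⊕1 = 0. Options: 15−1→G=0, 15−3→G=0. Hits: 2.
Heap B: need g' = 1⊕1 = 0. Options: 7−1→G=0, 7−2→G=2. Hits: 1.
Heap C: need g' = 1⊕1 = 0. Options: 17−3→G=0, 17−6→G=3, 17−7→G=3, 17−8→G=3, 17−9→G=2. Hits: 1.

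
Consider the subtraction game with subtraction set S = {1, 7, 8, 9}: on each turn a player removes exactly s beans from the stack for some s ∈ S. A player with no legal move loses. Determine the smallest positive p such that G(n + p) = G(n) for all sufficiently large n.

16

G(0) = 0
G(1) = mex{0} = 1
G(2) = mex{1} = 0
G(3) = mex{0} = 1
G(4) = mex{1} = 0
G(5) = mex{0} = 1
G(6) = mex{1} = 0
G(7) = mex{0,0} = 1
G(8) = mex{1,1,0} = 2
G(9) = mex{2,0,1,0} = 3
G(10) = mex{3,1,0,1} = 2
G(11) = mex{2,0,1,0} = 3
G(12) = mex{3,1,0,1} = 2
G(13) = mex{2,0,1,0} = 3
G(14) = mex{3,1,0,1} = 2
G(15) = mex{2,2,1,0} = 3
G(16) = mex{3,3,2,1} = 0
G(17) = mex{0,2,3,2} = 1
G(18) = mex{1,3,2,3} = 0
G(19) = mex{0,2,3,2} = 1
G(20) = mex{1,3,2,3} = 0
G(21) = mex{0,2,3,2} = 1
G(22) = mex{1,3,2,3} = 0
G(23) = mex{0,0,3,2} = 1
G(24) = mex{1,1,0,3} = 2
G(25) = mex{2,0,1,0} = 3
G(26) = mex{3,1,0,1} = 2
G(27) = mex{2,0,1,0} = 3
G(28) = mex{3,1,0,1} = 2
G(29) = mex{2,0,1,0} = 3
G(30) = mex{3,1,0,1} = 2
G(31) = mex{2,2,1,0} = 3
G(32) = mex{3,3,2,1} = 0
G(33) = mex{0,2,3,2} = 1
G(n+16) = G(n) holds for n = 0,…,8 (a full window of length max(S) = 9), so the sequence is purely periodic with period 16.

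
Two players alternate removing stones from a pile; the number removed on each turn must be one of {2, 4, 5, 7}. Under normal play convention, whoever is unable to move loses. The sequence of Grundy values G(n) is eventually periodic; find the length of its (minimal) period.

G(0) = 0
G(1) = mex{} = 0
G(2) = mex{0} = 1
G(3) = mex{0} = 1
G(4) = mex{1,0} = 2
G(5) = mex{1,0,0} = 2
G(6) = mex{2,1,0} = 3
G(7) = mex{2,1,1,0} = 3
G(8) = mex{3,2,1,0} = 4
G(9) = mex{3,2,2,1} = 0
G(10) = mex{4,3,2,1} = 0
G(11) = mex{0,3,3,2} = 1
G(12) = mex{0,4,3,2} = 1
G(13) = mex{1,0,4,3} = 2
G(14) = mex{1,0,0,3} = 2
G(15) = mex{2,1,0,4} = 3
G(16) = mex{2,1,1,0} = 3
G(17) = mex{3,2,1,0} = 4
G(18) = mex{3,2,2,1} = 0
G(19) = mex{4,3,2,1} = 0
G(n+9) = G(n) holds for n = 0,…,6 (a full window of length max(S) = 7), so the sequence is purely periodic with period 9.

9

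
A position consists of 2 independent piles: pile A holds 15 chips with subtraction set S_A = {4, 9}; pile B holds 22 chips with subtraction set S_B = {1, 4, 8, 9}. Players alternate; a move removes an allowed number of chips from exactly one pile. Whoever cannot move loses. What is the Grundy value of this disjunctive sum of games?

Pile A, S = {4, 9}:
n :  0  1  2  3  4  5  6  7  8  9 10 11 12 13 14 15
G :  0  0  0  0  1  1  1  1  0  2  2  2  1  0  0  0
G_A(15) = 0.
Pile B, S = {1, 4, 8, 9}:
n :  0  1  2  3  4  5  6  7  8  9 10 11 12 13 14 15 16 17 18 19 20 21 22
G :  0  1  0  1  2  0  1  0  1  2  3  2  0  1  2  3  2  0  1  0  1  2  0
G_B(22) = 0.
Combined Grundy value = 0 ⊕ 0 = 0.

0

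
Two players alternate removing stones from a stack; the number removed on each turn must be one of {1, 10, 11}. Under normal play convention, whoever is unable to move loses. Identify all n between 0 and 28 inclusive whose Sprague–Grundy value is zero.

0, 2, 4, 6, 8, 20, 22, 24, 26, 28

n :  0  1  2  3  4  5  6  7  8  9 10 11 12 13 14 15 16 17 18 19 20 21 22 23 24 25 26 27 28
G :  0  1  0  1  0  1  0  1  0  1  2  3  2  3  2  3  2  3  2  3  0  1  0  1  0  1  0  1  0
P-positions are exactly the n with G(n) = 0.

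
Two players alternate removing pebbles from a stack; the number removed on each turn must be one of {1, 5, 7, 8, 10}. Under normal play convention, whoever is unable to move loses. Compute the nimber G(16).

G(0) = 0
G(1) = mex{0} = 1
G(2) = mex{1} = 0
G(3) = mex{0} = 1
G(4) = mex{1} = 0
G(5) = mex{0,0} = 1
G(6) = mex{1,1} = 0
G(7) = mex{0,0,0} = 1
G(8) = mex{1,1,1,0} = 2
G(9) = mex{2,0,0,1} = 3
G(10) = mex{3,1,1,0,0} = 2
G(11) = mex{2,0,0,1,1} = 3
G(12) = mex{3,1,1,0,0} = 2
G(13) = mex{2,2,0,1,1} = 3
G(14) = mex{3,3,1,0,0} = 2
G(15) = mex{2,2,2,1,1} = 0
G(16) = mex{0,3,3,2,0} = 1

1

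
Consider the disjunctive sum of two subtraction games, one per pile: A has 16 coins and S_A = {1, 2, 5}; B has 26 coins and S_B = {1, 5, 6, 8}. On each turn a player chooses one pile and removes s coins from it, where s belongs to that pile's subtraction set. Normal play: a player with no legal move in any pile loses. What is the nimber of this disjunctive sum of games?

1

Pile A, S = {1, 2, 5}:
n :  0  1  2  3  4  5  6  7  8  9 10 11 12 13 14 15 16
G :  0  1  2  0  1  2  0  1  2  0  1  2  0  1  2  0  1
G_A(16) = 1.
Pile B, S = {1, 5, 6, 8}:
n :  0  1  2  3  4  5  6  7  8  9 10 11 12 13 14 15 16 17 18 19 20 21 22 23 24 25 26
G :  0  1  0  1  0  1  2  3  2  3  2  0  1  0  1  0  1  2  3  2  3  2  0  1  0  1  0
G_B(26) = 0.
Combined Grundy value = 1 ⊕ 0 = 1.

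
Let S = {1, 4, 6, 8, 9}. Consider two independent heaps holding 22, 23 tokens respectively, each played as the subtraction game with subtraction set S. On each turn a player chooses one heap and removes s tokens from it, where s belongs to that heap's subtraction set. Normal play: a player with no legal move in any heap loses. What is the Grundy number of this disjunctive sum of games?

All heaps use S = {1, 4, 6, 8, 9}:
G(0) = 0
G(1) = mex{0} = 1
G(2) = mex{1} = 0
G(3) = mex{0} = 1
G(4) = mex{1,0} = 2
G(5) = mex{2,1} = 0
G(6) = mex{0,0,0} = 1
G(7) = mex{1,1,1} = 0
G(8) = mex{0,2,0,0} = 1
G(9) = mex{1,0,1,1,0} = 2
G(10) = mex{2,1,2,0,1} = 3
G(11) = mex{3,0,0,1,0} = 2
G(12) = mex{2,1,1,2,1} = 0
G(13) = mex{0,2,0,0,2} = 1
G(14) = mex{1,3,1,1,0} = 2
G(15) = mex{2,2,2,0,1} = 3
G(16) = mex{3,0,3,1,0} = 2
G(17) = mex{2,1,2,2,1} = 0
G(18) = mex{0,2,0,3,2} = 1
G(19) = mex{1,3,1,2,3} = 0
G(20) = mex{0,2,2,0,2} = 1
G(21) = mex{1,0,3,1,0} = 2
G(22) = mex{2,1,2,2,1} = 0
G(23) = mex{0,0,0,3,2} = 1
Heap A: G(22) = 0.
Heap B: G(23) = 1.
Combined Grundy value = 0 ⊕ 1 = 1.

1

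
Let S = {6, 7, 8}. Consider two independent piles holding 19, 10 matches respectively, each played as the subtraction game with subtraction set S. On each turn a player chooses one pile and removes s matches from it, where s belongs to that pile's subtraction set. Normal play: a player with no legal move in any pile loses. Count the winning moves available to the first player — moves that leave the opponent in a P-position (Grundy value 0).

4

All piles use S = {6, 7, 8}:
G(0) = 0
G(1) = mex{} = 0
G(2) = mex{} = 0
G(3) = mex{} = 0
G(4) = mex{} = 0
G(5) = mex{} = 0
G(6) = mex{0} = 1
G(7) = mex{0,0} = 1
G(8) = mex{0,0,0} = 1
G(9) = mex{0,0,0} = 1
G(10) = mex{0,0,0} = 1
G(11) = mex{0,0,0} = 1
G(12) = mex{1,0,0} = 2
G(13) = mex{1,1,0} = 2
G(14) = mex{1,1,1} = 0
G(15) = mex{1,1,1} = 0
G(16) = mex{1,1,1} = 0
G(17) = mex{1,1,1} = 0
G(18) = mex{2,1,1} = 0
G(19) = mex{2,2,1} = 0
Pile A: G(19) = 0.
Pile B: G(10) = 1.
Combined Grundy value = 0 ⊕ 1 = 1.
A winning move leaves total XOR = 0, i.e. changes one component's Grundy value g to g ⊕ X where X is the current total.
Pile A: need g' = 0⊕1 = 1. Options: 19−6→G=2, 19−7→G=2, 19−8→G=1. Hits: 1.
Pile B: need g' = 1⊕1 = 0. Options: 10−6→G=0, 10−7→G=0, 10−8→G=0. Hits: 3.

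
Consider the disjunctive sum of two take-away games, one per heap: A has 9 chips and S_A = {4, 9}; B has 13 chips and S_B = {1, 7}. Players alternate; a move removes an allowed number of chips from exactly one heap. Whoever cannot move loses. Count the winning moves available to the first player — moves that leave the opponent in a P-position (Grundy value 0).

1

Heap A, S = {4, 9}:
G(0) = 0
G(1) = mex{} = 0
G(2) = mex{} = 0
G(3) = mex{} = 0
G(4) = mex{0} = 1
G(5) = mex{0} = 1
G(6) = mex{0} = 1
G(7) = mex{0} = 1
G(8) = mex{1} = 0
G(9) = mex{1,0} = 2
G_A(9) = 2.
Heap B, S = {1, 7}:
G(0) = 0
G(1) = mex{0} = 1
G(2) = mex{1} = 0
G(3) = mex{0} = 1
G(4) = mex{1} = 0
G(5) = mex{0} = 1
G(6) = mex{1} = 0
G(7) = mex{0,0} = 1
G(8) = mex{1,1} = 0
G(9) = mex{0,0} = 1
G(10) = mex{1,1} = 0
G(11) = mex{0,0} = 1
G(12) = mex{1,1} = 0
G(13) = mex{0,0} = 1
G_B(13) = 1.
Combined Grundy value = 2 ⊕ 1 = 3.
A winning move leaves total XOR = 0, i.e. changes one component's Grundy value g to g ⊕ X where X is the current total.
Heap A: need g' = 2⊕3 = 1. Options: 9−4→G=1, 9−9→G=0. Hits: 1.
Heap B: need g' = 1⊕3 = 2. Options: 13−1→G=0, 13−7→G=0. Hits: 0.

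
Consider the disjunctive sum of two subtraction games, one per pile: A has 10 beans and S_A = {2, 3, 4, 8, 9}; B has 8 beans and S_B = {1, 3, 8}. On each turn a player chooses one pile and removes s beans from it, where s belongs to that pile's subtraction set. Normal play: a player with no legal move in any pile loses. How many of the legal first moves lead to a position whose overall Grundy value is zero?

0

Pile A, S = {2, 3, 4, 8, 9}:
n :  0  1  2  3  4  5  6  7  8  9 10
G :  0  0  1  1  2  2  0  0  1  1  2
G_A(10) = 2.
Pile B, S = {1, 3, 8}:
G(0) = 0
G(1) = mex{0} = 1
G(2) = mex{1} = 0
G(3) = mex{0,0} = 1
G(4) = mex{1,1} = 0
G(5) = mex{0,0} = 1
G(6) = mex{1,1} = 0
G(7) = mex{0,0} = 1
G(8) = mex{1,1,0} = 2
G_B(8) = 2.
Combined Grundy value = 2 ⊕ 2 = 0.
A winning move leaves total XOR = 0, i.e. changes one component's Grundy value g to g ⊕ X where X is the current total.
Pile A: target g' = 2⊕0 = 2, but every legal move changes the Grundy value (mex property), so 0 moves.
Pile B: target g' = 2⊕0 = 2, but every legal move changes the Grundy value (mex property), so 0 moves.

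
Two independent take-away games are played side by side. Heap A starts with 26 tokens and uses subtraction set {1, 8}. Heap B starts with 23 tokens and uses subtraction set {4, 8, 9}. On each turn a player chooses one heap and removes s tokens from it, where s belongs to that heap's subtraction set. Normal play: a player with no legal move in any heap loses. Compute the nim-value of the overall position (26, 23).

Heap A, S = {1, 8}:
n :  0  1  2  3  4  5  6  7  8  9 10 11 12 13 14 15 16 17 18 19 20 21 22 23 24 25 26
G :  0  1  0  1  0  1  0  1  2  0  1  0  1  0  1  0  1  2  0  1  0  1  0  1  0  1  2
G_A(26) = 2.
Heap B, S = {4, 8, 9}:
n :  0  1  2  3  4  5  6  7  8  9 10 11 12 13 14 15 16 17 18 19 20 21 22 23
G :  0  0  0  0  1  1  1  1  2  2  2  2  3  0  0  0  0  1  1  1  1  2  2  2
G_B(23) = 2.
Combined Grundy value = 2 ⊕ 2 = 0.

0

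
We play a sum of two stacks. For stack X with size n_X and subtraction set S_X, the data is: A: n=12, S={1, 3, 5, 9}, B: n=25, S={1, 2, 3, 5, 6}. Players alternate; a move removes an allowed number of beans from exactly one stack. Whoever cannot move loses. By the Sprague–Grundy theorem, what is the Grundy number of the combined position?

Stack A, S = {1, 3, 5, 9}:
n :  0  1  2  3  4  5  6  7  8  9 10 11 12
G :  0  1  0  1  0  1  0  1  0  1  0  1  0
G_A(12) = 0.
Stack B, S = {1, 2, 3, 5, 6}:
G(0) = 0
G(1) = mex{0} = 1
G(2) = mex{1,0} = 2
G(3) = mex{2,1,0} = 3
G(4) = mex{3,2,1} = 0
G(5) = mex{0,3,2,0} = 1
G(6) = mex{1,0,3,1,0} = 2
G(7) = mex{2,1,0,2,1} = 3
G(8) = mex{3,2,1,3,2} = 0
G(9) = mex{0,3,2,0,3} = 1
G(10) = mex{1,0,3,1,0} = 2
G(11) = mex{2,1,0,2,1} = 3
G(12) = mex{3,2,1,3,2} = 0
G(13) = mex{0,3,2,0,3} = 1
G(14) = mex{1,0,3,1,0} = 2
G(15) = mex{2,1,0,2,1} = 3
G(16) = mex{3,2,1,3,2} = 0
G(17) = mex{0,3,2,0,3} = 1
G(18) = mex{1,0,3,1,0} = 2
G(19) = mex{2,1,0,2,1} = 3
G(20) = mex{3,2,1,3,2} = 0
G(21) = mex{0,3,2,0,3} = 1
G(22) = mex{1,0,3,1,0} = 2
G(23) = mex{2,1,0,2,1} = 3
G(24) = mex{3,2,1,3,2} = 0
G(25) = mex{0,3,2,0,3} = 1
G_B(25) = 1.
Combined Grundy value = 0 ⊕ 1 = 1.

1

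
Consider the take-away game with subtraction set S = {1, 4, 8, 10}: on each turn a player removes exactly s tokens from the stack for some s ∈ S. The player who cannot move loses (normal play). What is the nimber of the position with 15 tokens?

1

G(0) = 0
G(1) = mex{0} = 1
G(2) = mex{1} = 0
G(3) = mex{0} = 1
G(4) = mex{1,0} = 2
G(5) = mex{2,1} = 0
G(6) = mex{0,0} = 1
G(7) = mex{1,1} = 0
G(8) = mex{0,2,0} = 1
G(9) = mex{1,0,1} = 2
G(10) = mex{2,1,0,0} = 3
G(11) = mex{3,0,1,1} = 2
G(12) = mex{2,1,2,0} = 3
G(13) = mex{3,2,0,1} = 4
G(14) = mex{4,3,1,2} = 0
G(15) = mex{0,2,0,0} = 1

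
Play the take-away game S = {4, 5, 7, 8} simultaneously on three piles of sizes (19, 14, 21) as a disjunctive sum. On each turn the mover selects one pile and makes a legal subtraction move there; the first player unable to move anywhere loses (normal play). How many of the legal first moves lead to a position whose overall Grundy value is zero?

All piles use S = {4, 5, 7, 8}:
n :  0  1  2  3  4  5  6  7  8  9 10 11 12 13 14 15 16 17 18 19 20 21
G :  0  0  0  0  1  1  1  1  2  2  2  2  0  0  0  0  1  1  1  1  2  2
Pile A: G(19) = 1.
Pile B: G(14) = 0.
Pile C: G(21) = 2.
Combined Grundy value = 1 ⊕ 0 ⊕ 2 = 3.
A winning move leaves total XOR = 0, i.e. changes one component's Grundy value g to g ⊕ X where X is the current total.
Pile A: need g' = 1⊕3 = 2. Options: 19−4→G=0, 19−5→G=0, 19−7→G=0, 19−8→G=2. Hits: 1.
Pile B: need g' = 0⊕3 = 3. Options: 14−4→G=2, 14−5→G=2, 14−7→G=1, 14−8→G=1. Hits: 0.
Pile C: need g' = 2⊕3 = 1. Options: 21−4→G=1, 21−5→G=1, 21−7→G=0, 21−8→G=0. Hits: 2.

3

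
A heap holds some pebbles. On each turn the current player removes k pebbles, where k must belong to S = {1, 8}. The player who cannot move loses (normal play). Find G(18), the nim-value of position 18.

G(0) = 0
G(1) = mex{0} = 1
G(2) = mex{1} = 0
G(3) = mex{0} = 1
G(4) = mex{1} = 0
G(5) = mex{0} = 1
G(6) = mex{1} = 0
G(7) = mex{0} = 1
G(8) = mex{1,0} = 2
G(9) = mex{2,1} = 0
G(10) = mex{0,0} = 1
G(11) = mex{1,1} = 0
G(12) = mex{0,0} = 1
G(13) = mex{1,1} = 0
G(14) = mex{0,0} = 1
G(15) = mex{1,1} = 0
G(16) = mex{0,2} = 1
G(17) = mex{1,0} = 2
G(18) = mex{2,1} = 0

0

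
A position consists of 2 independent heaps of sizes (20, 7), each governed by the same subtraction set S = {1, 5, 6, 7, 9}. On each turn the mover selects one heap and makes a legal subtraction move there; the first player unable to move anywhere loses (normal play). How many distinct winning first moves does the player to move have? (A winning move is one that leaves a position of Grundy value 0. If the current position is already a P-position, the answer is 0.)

3

All heaps use S = {1, 5, 6, 7, 9}:
G(0) = 0
G(1) = mex{0} = 1
G(2) = mex{1} = 0
G(3) = mex{0} = 1
G(4) = mex{1} = 0
G(5) = mex{0,0} = 1
G(6) = mex{1,1,0} = 2
G(7) = mex{2,0,1,0} = 3
G(8) = mex{3,1,0,1} = 2
G(9) = mex{2,0,1,0,0} = 3
G(10) = mex{3,1,0,1,1} = 2
G(11) = mex{2,2,1,0,0} = 3
G(12) = mex{3,3,2,1,1} = 0
G(13) = mex{0,2,3,2,0} = 1
G(14) = mex{1,3,2,3,1} = 0
G(15) = mex{0,2,3,2,2} = 1
G(16) = mex{1,3,2,3,3} = 0
G(17) = mex{0,0,3,2,2} = 1
G(18) = mex{1,1,0,3,3} = 2
G(19) = mex{2,0,1,0,2} = 3
G(20) = mex{3,1,0,1,3} = 2
Heap A: G(20) = 2.
Heap B: G(7) = 3.
Combined Grundy value = 2 ⊕ 3 = 1.
A winning move leaves total XOR = 0, i.e. changes one component's Grundy value g to g ⊕ X where X is the current total.
Heap A: need g' = 2⊕1 = 3. Options: 20−1→G=3, 20−5→G=1, 20−6→G=0, 20−7→G=1, 20−9→G=3. Hits: 2.
Heap B: need g' = 3⊕1 = 2. Options: 7−1→G=2, 7−5→G=0, 7−6→G=1, 7−7→G=0. Hits: 1.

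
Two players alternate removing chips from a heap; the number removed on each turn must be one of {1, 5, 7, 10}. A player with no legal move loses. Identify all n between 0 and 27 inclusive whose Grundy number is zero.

0, 2, 4, 6, 8, 17, 19, 21, 23, 25

G(0) = 0
G(1) = mex{0} = 1
G(2) = mex{1} = 0
G(3) = mex{0} = 1
G(4) = mex{1} = 0
G(5) = mex{0,0} = 1
G(6) = mex{1,1} = 0
G(7) = mex{0,0,0} = 1
G(8) = mex{1,1,1} = 0
G(9) = mex{0,0,0} = 1
G(10) = mex{1,1,1,0} = 2
G(11) = mex{2,0,0,1} = 3
G(12) = mex{3,1,1,0} = 2
G(13) = mex{2,0,0,1} = 3
G(14) = mex{3,1,1,0} = 2
G(15) = mex{2,2,0,1} = 3
G(16) = mex{3,3,1,0} = 2
G(17) = mex{2,2,2,1} = 0
G(18) = mex{0,3,3,0} = 1
G(19) = mex{1,2,2,1} = 0
G(20) = mex{0,3,3,2} = 1
G(21) = mex{1,2,2,3} = 0
G(22) = mex{0,0,3,2} = 1
G(23) = mex{1,1,2,3} = 0
G(24) = mex{0,0,0,2} = 1
G(25) = mex{1,1,1,3} = 0
G(26) = mex{0,0,0,2} = 1
G(27) = mex{1,1,1,0} = 2
P-positions are exactly the n with G(n) = 0.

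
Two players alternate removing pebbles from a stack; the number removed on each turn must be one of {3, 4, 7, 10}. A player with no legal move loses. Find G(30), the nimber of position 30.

G(0) = 0
G(1) = mex{} = 0
G(2) = mex{} = 0
G(3) = mex{0} = 1
G(4) = mex{0,0} = 1
G(5) = mex{0,0} = 1
G(6) = mex{1,0} = 2
G(7) = mex{1,1,0} = 2
G(8) = mex{1,1,0} = 2
G(9) = mex{2,1,0} = 3
G(10) = mex{2,2,1,0} = 3
G(11) = mex{2,2,1,0} = 3
G(12) = mex{3,2,1,0} = 4
G(13) = mex{3,3,2,1} = 0
G(14) = mex{3,3,2,1} = 0
G(15) = mex{4,3,2,1} = 0
G(16) = mex{0,4,3,2} = 1
G(17) = mex{0,0,3,2} = 1
G(18) = mex{0,0,3,2} = 1
G(19) = mex{1,0,4,3} = 2
G(20) = mex{1,1,0,3} = 2
G(21) = mex{1,1,0,3} = 2
G(22) = mex{2,1,0,4} = 3
G(23) = mex{2,2,1,0} = 3
G(24) = mex{2,2,1,0} = 3
G(25) = mex{3,2,1,0} = 4
G(26) = mex{3,3,2,1} = 0
G(27) = mex{3,3,2,1} = 0
G(28) = mex{4,3,2,1} = 0
G(29) = mex{0,4,3,2} = 1
G(30) = mex{0,0,3,2} = 1

1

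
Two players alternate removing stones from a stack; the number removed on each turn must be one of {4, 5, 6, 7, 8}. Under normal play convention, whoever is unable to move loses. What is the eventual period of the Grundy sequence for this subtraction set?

n :  0  1  2  3  4  5  6  7  8  9 10 11 12 13 14 15 16 17 18 19 20 21 22 23 24 25
G :  0  0  0  0  1  1  1  1  2  2  2  2  0  0  0  0  1  1  1  1  2  2  2  2  0  0
G(n+12) = G(n) holds for n = 0,…,7 (a full window of length max(S) = 8), so the sequence is purely periodic with period 12.

12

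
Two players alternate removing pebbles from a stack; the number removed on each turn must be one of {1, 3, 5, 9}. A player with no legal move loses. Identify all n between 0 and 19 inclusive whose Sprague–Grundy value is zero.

n :  0  1  2  3  4  5  6  7  8  9 10 11 12 13 14 15 16 17 18 19
G :  0  1  0  1  0  1  0  1  0  1  0  1  0  1  0  1  0  1  0  1
P-positions are exactly the n with G(n) = 0.

0, 2, 4, 6, 8, 10, 12, 14, 16, 18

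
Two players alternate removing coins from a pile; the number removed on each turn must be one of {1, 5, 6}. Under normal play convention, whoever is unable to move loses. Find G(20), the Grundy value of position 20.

3

n :  0  1  2  3  4  5  6  7  8  9 10 11 12 13 14 15 16 17 18 19 20
G :  0  1  0  1  0  1  2  3  2  3  2  0  1  0  1  0  1  2  3  2  3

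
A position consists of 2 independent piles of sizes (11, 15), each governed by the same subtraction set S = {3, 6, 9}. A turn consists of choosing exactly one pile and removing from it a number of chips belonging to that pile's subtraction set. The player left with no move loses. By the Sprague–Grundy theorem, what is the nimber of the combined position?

All piles use S = {3, 6, 9}:
n :  0  1  2  3  4  5  6  7  8  9 10 11 12 13 14 15
G :  0  0  0  1  1  1  2  2  2  3  3  3  0  0  0  1
Pile A: G(11) = 3.
Pile B: G(15) = 1.
Combined Grundy value = 3 ⊕ 1 = 2.

2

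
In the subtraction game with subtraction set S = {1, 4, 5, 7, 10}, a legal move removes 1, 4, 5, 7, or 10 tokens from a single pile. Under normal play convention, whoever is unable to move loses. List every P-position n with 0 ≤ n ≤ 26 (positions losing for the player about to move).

G(0) = 0
G(1) = mex{0} = 1
G(2) = mex{1} = 0
G(3) = mex{0} = 1
G(4) = mex{1,0} = 2
G(5) = mex{2,1,0} = 3
G(6) = mex{3,0,1} = 2
G(7) = mex{2,1,0,0} = 3
G(8) = mex{3,2,1,1} = 0
G(9) = mex{0,3,2,0} = 1
G(10) = mex{1,2,3,1,0} = 4
G(11) = mex{4,3,2,2,1} = 0
G(12) = mex{0,0,3,3,0} = 1
G(13) = mex{1,1,0,2,1} = 3
G(14) = mex{3,4,1,3,2} = 0
G(15) = mex{0,0,4,0,3} = 1
G(16) = mex{1,1,0,1,2} = 3
G(17) = mex{3,3,1,4,3} = 0
G(18) = mex{0,0,3,0,0} = 1
G(19) = mex{1,1,0,1,1} = 2
G(20) = mex{2,3,1,3,4} = 0
G(21) = mex{0,0,3,0,0} = 1
G(22) = mex{1,1,0,1,1} = 2
G(23) = mex{2,2,1,3,3} = 0
G(24) = mex{0,0,2,0,0} = 1
G(25) = mex{1,1,0,1,1} = 2
G(26) = mex{2,2,1,2,3} = 0
P-positions are exactly the n with G(n) = 0.

0, 2, 8, 11, 14, 17, 20, 23, 26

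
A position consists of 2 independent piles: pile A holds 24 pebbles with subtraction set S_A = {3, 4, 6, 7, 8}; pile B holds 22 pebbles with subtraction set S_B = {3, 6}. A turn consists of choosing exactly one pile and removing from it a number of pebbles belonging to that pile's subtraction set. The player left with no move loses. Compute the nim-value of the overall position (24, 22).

1

Pile A, S = {3, 4, 6, 7, 8}:
n :  0  1  2  3  4  5  6  7  8  9 10 11 12 13 14 15 16 17 18 19 20 21 22 23 24
G :  0  0  0  1  1  1  2  2  2  3  3  0  0  0  1  1  1  2  2  2  3  3  0  0  0
G_A(24) = 0.
Pile B, S = {3, 6}:
G(0) = 0
G(1) = mex{} = 0
G(2) = mex{} = 0
G(3) = mex{0} = 1
G(4) = mex{0} = 1
G(5) = mex{0} = 1
G(6) = mex{1,0} = 2
G(7) = mex{1,0} = 2
G(8) = mex{1,0} = 2
G(9) = mex{2,1} = 0
G(10) = mex{2,1} = 0
G(11) = mex{2,1} = 0
G(12) = mex{0,2} = 1
G(13) = mex{0,2} = 1
G(14) = mex{0,2} = 1
G(15) = mex{1,0} = 2
G(16) = mex{1,0} = 2
G(17) = mex{1,0} = 2
G(18) = mex{2,1} = 0
G(19) = mex{2,1} = 0
G(20) = mex{2,1} = 0
G(21) = mex{0,2} = 1
G(22) = mex{0,2} = 1
G_B(22) = 1.
Combined Grundy value = 0 ⊕ 1 = 1.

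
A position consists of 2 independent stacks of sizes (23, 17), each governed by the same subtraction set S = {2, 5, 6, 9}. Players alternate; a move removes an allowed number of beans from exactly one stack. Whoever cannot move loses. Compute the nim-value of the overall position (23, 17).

1

All stacks use S = {2, 5, 6, 9}:
G(0) = 0
G(1) = mex{} = 0
G(2) = mex{0} = 1
G(3) = mex{0} = 1
G(4) = mex{1} = 0
G(5) = mex{1,0} = 2
G(6) = mex{0,0,0} = 1
G(7) = mex{2,1,0} = 3
G(8) = mex{1,1,1} = 0
G(9) = mex{3,0,1,0} = 2
G(10) = mex{0,2,0,0} = 1
G(11) = mex{2,1,2,1} = 0
G(12) = mex{1,3,1,1} = 0
G(13) = mex{0,0,3,0} = 1
G(14) = mex{0,2,0,2} = 1
G(15) = mex{1,1,2,1} = 0
G(16) = mex{1,0,1,3} = 2
G(17) = mex{0,0,0,0} = 1
G(18) = mex{2,1,0,2} = 3
G(19) = mex{1,1,1,1} = 0
G(20) = mex{3,0,1,0} = 2
G(21) = mex{0,2,0,0} = 1
G(22) = mex{2,1,2,1} = 0
G(23) = mex{1,3,1,1} = 0
Stack A: G(23) = 0.
Stack B: G(17) = 1.
Combined Grundy value = 0 ⊕ 1 = 1.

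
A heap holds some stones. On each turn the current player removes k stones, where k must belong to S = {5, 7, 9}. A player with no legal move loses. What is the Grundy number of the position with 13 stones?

n :  0  1  2  3  4  5  6  7  8  9 10 11 12 13
G :  0  0  0  0  0  1  1  1  1  1  2  2  2  2

2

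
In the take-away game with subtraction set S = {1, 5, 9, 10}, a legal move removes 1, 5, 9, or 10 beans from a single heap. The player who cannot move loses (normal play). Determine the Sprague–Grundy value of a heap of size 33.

2

G(0) = 0
G(1) = mex{0} = 1
G(2) = mex{1} = 0
G(3) = mex{0} = 1
G(4) = mex{1} = 0
G(5) = mex{0,0} = 1
G(6) = mex{1,1} = 0
G(7) = mex{0,0} = 1
G(8) = mex{1,1} = 0
G(9) = mex{0,0,0} = 1
G(10) = mex{1,1,1,0} = 2
G(11) = mex{2,0,0,1} = 3
G(12) = mex{3,1,1,0} = 2
G(13) = mex{2,0,0,1} = 3
G(14) = mex{3,1,1,0} = 2
G(15) = mex{2,2,0,1} = 3
G(16) = mex{3,3,1,0} = 2
G(17) = mex{2,2,0,1} = 3
G(18) = mex{3,3,1,0} = 2
G(19) = mex{2,2,2,1} = 0
G(20) = mex{0,3,3,2} = 1
G(21) = mex{1,2,2,3} = 0
G(22) = mex{0,3,3,2} = 1
G(23) = mex{1,2,2,3} = 0
G(24) = mex{0,0,3,2} = 1
G(25) = mex{1,1,2,3} = 0
G(26) = mex{0,0,3,2} = 1
G(27) = mex{1,1,2,3} = 0
G(28) = mex{0,0,0,2} = 1
G(29) = mex{1,1,1,0} = 2
G(30) = mex{2,0,0,1} = 3
G(31) = mex{3,1,1,0} = 2
G(32) = mex{2,0,0,1} = 3
G(33) = mex{3,1,1,0} = 2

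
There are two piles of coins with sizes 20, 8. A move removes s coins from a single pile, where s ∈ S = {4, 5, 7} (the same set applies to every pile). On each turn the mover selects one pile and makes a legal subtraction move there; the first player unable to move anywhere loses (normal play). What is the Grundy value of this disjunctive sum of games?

0

All piles use S = {4, 5, 7}:
n :  0  1  2  3  4  5  6  7  8  9 10 11 12 13 14 15 16 17 18 19 20
G :  0  0  0  0  1  1  1  1  2  2  2  0  0  0  0  1  1  1  1  2  2
Pile A: G(20) = 2.
Pile B: G(8) = 2.
Combined Grundy value = 2 ⊕ 2 = 0.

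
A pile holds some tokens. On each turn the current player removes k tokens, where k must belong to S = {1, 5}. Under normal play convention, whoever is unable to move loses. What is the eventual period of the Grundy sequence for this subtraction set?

n :  0  1  2  3  4  5  6  7  8  9 10 11 12 13 14
G :  0  1  0  1  0  1  0  1  0  1  0  1  0  1  0
G(n+2) = G(n) holds for n = 0,…,4 (a full window of length max(S) = 5), so the sequence is purely periodic with period 2.

2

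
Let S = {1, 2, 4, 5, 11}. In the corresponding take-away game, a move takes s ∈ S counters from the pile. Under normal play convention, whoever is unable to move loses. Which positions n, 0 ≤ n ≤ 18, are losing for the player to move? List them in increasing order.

n :  0  1  2  3  4  5  6  7  8  9 10 11 12 13 14 15 16 17 18
G :  0  1  2  0  1  2  0  1  2  0  1  2  0  1  2  0  1  2  0
P-positions are exactly the n with G(n) = 0.

0, 3, 6, 9, 12, 15, 18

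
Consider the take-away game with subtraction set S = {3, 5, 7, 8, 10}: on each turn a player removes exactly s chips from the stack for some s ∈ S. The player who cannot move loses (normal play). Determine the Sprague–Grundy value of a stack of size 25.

n :  0  1  2  3  4  5  6  7  8  9 10 11 12 13 14 15 16 17 18 19 20 21 22 23 24 25
G :  0  0  0  1  1  1  2  2  2  3  3  3  4  0  0  0  1  1  1  2  2  2  3  3  3  4

4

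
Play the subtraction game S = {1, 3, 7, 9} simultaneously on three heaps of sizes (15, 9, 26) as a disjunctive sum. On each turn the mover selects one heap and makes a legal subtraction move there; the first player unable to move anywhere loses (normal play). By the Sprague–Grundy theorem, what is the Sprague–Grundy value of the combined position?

0

All heaps use S = {1, 3, 7, 9}:
G(0) = 0
G(1) = mex{0} = 1
G(2) = mex{1} = 0
G(3) = mex{0,0} = 1
G(4) = mex{1,1} = 0
G(5) = mex{0,0} = 1
G(6) = mex{1,1} = 0
G(7) = mex{0,0,0} = 1
G(8) = mex{1,1,1} = 0
G(9) = mex{0,0,0,0} = 1
G(10) = mex{1,1,1,1} = 0
G(11) = mex{0,0,0,0} = 1
G(12) = mex{1,1,1,1} = 0
G(13) = mex{0,0,0,0} = 1
G(14) = mex{1,1,1,1} = 0
G(15) = mex{0,0,0,0} = 1
G(16) = mex{1,1,1,1} = 0
G(17) = mex{0,0,0,0} = 1
G(18) = mex{1,1,1,1} = 0
G(19) = mex{0,0,0,0} = 1
G(20) = mex{1,1,1,1} = 0
G(21) = mex{0,0,0,0} = 1
G(22) = mex{1,1,1,1} = 0
G(23) = mex{0,0,0,0} = 1
G(24) = mex{1,1,1,1} = 0
G(25) = mex{0,0,0,0} = 1
G(26) = mex{1,1,1,1} = 0
Heap A: G(15) = 1.
Heap B: G(9) = 1.
Heap C: G(26) = 0.
Combined Grundy value = 1 ⊕ 1 ⊕ 0 = 0.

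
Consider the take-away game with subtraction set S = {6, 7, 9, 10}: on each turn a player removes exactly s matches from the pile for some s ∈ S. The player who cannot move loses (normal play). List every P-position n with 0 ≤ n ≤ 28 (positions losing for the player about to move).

0, 1, 2, 3, 4, 5, 16, 17, 18, 19, 20, 21

G(0) = 0
G(1) = mex{} = 0
G(2) = mex{} = 0
G(3) = mex{} = 0
G(4) = mex{} = 0
G(5) = mex{} = 0
G(6) = mex{0} = 1
G(7) = mex{0,0} = 1
G(8) = mex{0,0} = 1
G(9) = mex{0,0,0} = 1
G(10) = mex{0,0,0,0} = 1
G(11) = mex{0,0,0,0} = 1
G(12) = mex{1,0,0,0} = 2
G(13) = mex{1,1,0,0} = 2
G(14) = mex{1,1,0,0} = 2
G(15) = mex{1,1,1,0} = 2
G(16) = mex{1,1,1,1} = 0
G(17) = mex{1,1,1,1} = 0
G(18) = mex{2,1,1,1} = 0
G(19) = mex{2,2,1,1} = 0
G(20) = mex{2,2,1,1} = 0
G(21) = mex{2,2,2,1} = 0
G(22) = mex{0,2,2,2} = 1
G(23) = mex{0,0,2,2} = 1
G(24) = mex{0,0,2,2} = 1
G(25) = mex{0,0,0,2} = 1
G(26) = mex{0,0,0,0} = 1
G(27) = mex{0,0,0,0} = 1
G(28) = mex{1,0,0,0} = 2
P-positions are exactly the n with G(n) = 0.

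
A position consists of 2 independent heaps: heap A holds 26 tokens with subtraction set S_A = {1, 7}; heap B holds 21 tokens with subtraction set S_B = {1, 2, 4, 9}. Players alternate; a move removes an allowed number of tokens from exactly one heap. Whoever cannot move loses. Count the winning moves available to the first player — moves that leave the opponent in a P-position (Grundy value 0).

1

Heap A, S = {1, 7}:
n :  0  1  2  3  4  5  6  7  8  9 10 11 12 13 14 15 16 17 18 19 20 21 22 23 24 25 26
G :  0  1  0  1  0  1  0  1  0  1  0  1  0  1  0  1  0  1  0  1  0  1  0  1  0  1  0
G_A(26) = 0.
Heap B, S = {1, 2, 4, 9}:
n :  0  1  2  3  4  5  6  7  8  9 10 11 12 13 14 15 16 17 18 19 20 21
G :  0  1  2  0  1  2  0  1  2  3  4  0  1  2  0  1  2  0  1  2  3  4
G_B(21) = 4.
Combined Grundy value = 0 ⊕ 4 = 4.
A winning move leaves total XOR = 0, i.e. changes one component's Grundy value g to g ⊕ X where X is the current total.
Heap A: need g' = 0⊕4 = 4. Options: 26−1→G=1, 26−7→G=1. Hits: 0.
Heap B: need g' = 4⊕4 = 0. Options: 21−1→G=3, 21−2→G=2, 21−4→G=0, 21−9→G=1. Hits: 1.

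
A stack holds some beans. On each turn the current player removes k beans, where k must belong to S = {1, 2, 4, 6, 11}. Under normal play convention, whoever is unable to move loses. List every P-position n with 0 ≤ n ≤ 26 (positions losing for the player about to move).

G(0) = 0
G(1) = mex{0} = 1
G(2) = mex{1,0} = 2
G(3) = mex{2,1} = 0
G(4) = mex{0,2,0} = 1
G(5) = mex{1,0,1} = 2
G(6) = mex{2,1,2,0} = 3
G(7) = mex{3,2,0,1} = 4
G(8) = mex{4,3,1,2} = 0
G(9) = mex{0,4,2,0} = 1
G(10) = mex{1,0,3,1} = 2
G(11) = mex{2,1,4,2,0} = 3
G(12) = mex{3,2,0,3,1} = 4
G(13) = mex{4,3,1,4,2} = 0
G(14) = mex{0,4,2,0,0} = 1
G(15) = mex{1,0,3,1,1} = 2
G(16) = mex{2,1,4,2,2} = 0
G(17) = mex{0,2,0,3,3} = 1
G(18) = mex{1,0,1,4,4} = 2
G(19) = mex{2,1,2,0,0} = 3
G(20) = mex{3,2,0,1,1} = 4
G(21) = mex{4,3,1,2,2} = 0
G(22) = mex{0,4,2,0,3} = 1
G(23) = mex{1,0,3,1,4} = 2
G(24) = mex{2,1,4,2,0} = 3
G(25) = mex{3,2,0,3,1} = 4
G(26) = mex{4,3,1,4,2} = 0
P-positions are exactly the n with G(n) = 0.

0, 3, 8, 13, 16, 21, 26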